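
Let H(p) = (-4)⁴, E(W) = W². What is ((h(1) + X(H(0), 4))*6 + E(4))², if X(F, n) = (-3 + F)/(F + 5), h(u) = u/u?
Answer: 5856400/7569 ≈ 773.74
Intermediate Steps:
H(p) = 256
h(u) = 1
X(F, n) = (-3 + F)/(5 + F)
((h(1) + X(H(0), 4))*6 + E(4))² = ((1 + (-3 + 256)/(5 + 256))*6 + 4²)² = ((1 + 253/261)*6 + 16)² = ((514/261)*6 + 16)² = (1028/87 + 16)² = (2420/87)² = 5856400/7569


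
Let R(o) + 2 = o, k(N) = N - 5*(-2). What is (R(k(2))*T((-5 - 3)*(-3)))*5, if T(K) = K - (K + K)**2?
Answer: -114000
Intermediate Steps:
k(N) = 10 + N (k(N) = N + 10 = 10 + N)
R(o) = -2 + o
T(K) = K - 4*K**2 (T(K) = K - (2*K)**2 = K - 4*K**2)
(R(k(2))*T((-5 - 3)*(-3)))*5 = ((-2 + (10 + 2))*(((-5 - 3)*(-3))*(1 - 4*(-5 - 3)*(-3))))*5 = ((-2 + 12)*((-8*(-3))*(1 - (-32)*(-3))))*5 = (10*(24*(1 - 4*24)))*5 = (10*(24*(1 - 96)))*5 = (10*(24*(-95)))*5 = (10*(-2280))*5 = -22800*5 = -114000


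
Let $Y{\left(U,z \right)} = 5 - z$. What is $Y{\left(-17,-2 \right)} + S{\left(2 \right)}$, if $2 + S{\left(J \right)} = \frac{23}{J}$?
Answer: $\frac{33}{2} \approx 16.5$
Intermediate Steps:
$S{\left(J \right)} = -2 + \frac{23}{J}$
$Y{\left(-17,-2 \right)} + S{\left(2 \right)} = \left(5 - -2\right) - \left(2 - \frac{23}{2}\right) = \left(5 + 2\right) + \left(-2 + 23 \cdot \frac{1}{2}\right) = 7 + \left(-2 + \frac{23}{2}\right) = 7 + \frac{19}{2} = \frac{33}{2}$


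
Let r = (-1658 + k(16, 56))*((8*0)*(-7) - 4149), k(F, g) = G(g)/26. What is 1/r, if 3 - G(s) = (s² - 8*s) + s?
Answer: 26/190227501 ≈ 1.3668e-7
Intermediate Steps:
G(s) = 3 - s² + 7*s (G(s) = 3 - ((s² - 8*s) + s) = 3 - (s² - 7*s) = 3 + (-s² + 7*s) = 3 - s² + 7*s)
k(F, g) = 3/26 - g²/26 + 7*g/26 (k(F, g) = (3 - g² + 7*g)/26 = (3 - g² + 7*g)*(1/26) = 3/26 - g²/26 + 7*g/26)
r = 190227501/26 (r = (-1658 + (3/26 - 1/26*56² + (7/26)*56))*((8*0)*(-7) - 4149) = (-1658 + (3/26 - 1/26*3136 + 196/13))*(0*(-7) - 4149) = (-1658 + (3/26 - 1568/13 + 196/13))*(0 - 4149) = (-1658 - 2741/26)*(-4149) = -45849/26*(-4149) = 190227501/26 ≈ 7.3164e+6)
1/r = 1/(190227501/26) = 26/190227501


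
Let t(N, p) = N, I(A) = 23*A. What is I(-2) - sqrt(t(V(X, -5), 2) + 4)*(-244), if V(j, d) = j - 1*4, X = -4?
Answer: -46 + 488*I ≈ -46.0 + 488.0*I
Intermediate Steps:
V(j, d) = -4 + j (V(j, d) = j - 4 = -4 + j)
I(-2) - sqrt(t(V(X, -5), 2) + 4)*(-244) = 23*(-2) - sqrt((-4 - 4) + 4)*(-244) = -46 - sqrt(-8 + 4)*(-244) = -46 - sqrt(-4)*(-244) = -46 - 2*I*(-244) = -46 - (-488)*I = -46 + 488*I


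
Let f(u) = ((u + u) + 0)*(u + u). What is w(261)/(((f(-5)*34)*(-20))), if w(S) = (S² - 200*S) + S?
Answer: -8091/34000 ≈ -0.23797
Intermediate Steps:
w(S) = S² - 199*S
f(u) = 4*u² (f(u) = (2*u + 0)*(2*u) = (2*u)*(2*u) = 4*u²)
w(261)/(((f(-5)*34)*(-20))) = (261*(-199 + 261))/((((4*(-5)²)*34)*(-20))) = (261*62)/((((4*25)*34)*(-20))) = 16182/(((100*34)*(-20))) = 16182/((3400*(-20))) = 16182/(-68000) = 16182*(-1/68000) = -8091/34000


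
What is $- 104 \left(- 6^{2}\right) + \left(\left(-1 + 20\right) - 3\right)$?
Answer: $3760$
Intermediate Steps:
$- 104 \left(- 6^{2}\right) + \left(\left(-1 + 20\right) - 3\right) = - 104 \left(\left(-1\right) 36\right) + \left(19 - 3\right) = \left(-104\right) \left(-36\right) + 16 = 3744 + 16 = 3760$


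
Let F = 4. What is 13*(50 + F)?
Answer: 702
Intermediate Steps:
13*(50 + F) = 13*(50 + 4) = 13*54 = 702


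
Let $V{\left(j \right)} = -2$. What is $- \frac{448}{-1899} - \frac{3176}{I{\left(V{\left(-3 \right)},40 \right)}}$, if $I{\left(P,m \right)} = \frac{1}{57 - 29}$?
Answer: $- \frac{168873824}{1899} \approx -88928.0$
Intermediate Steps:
$I{\left(P,m \right)} = \frac{1}{28}$
$- \frac{448}{-1899} - \frac{3176}{I{\left(V{\left(-3 \right)},40 \right)}} = - \frac{448}{-1899} - 3176 \frac{1}{\frac{1}{28}} = \left(-448\right) \left(- \frac{1}{1899}\right) - 88928 = \frac{448}{1899} - 88928 = - \frac{168873824}{1899}$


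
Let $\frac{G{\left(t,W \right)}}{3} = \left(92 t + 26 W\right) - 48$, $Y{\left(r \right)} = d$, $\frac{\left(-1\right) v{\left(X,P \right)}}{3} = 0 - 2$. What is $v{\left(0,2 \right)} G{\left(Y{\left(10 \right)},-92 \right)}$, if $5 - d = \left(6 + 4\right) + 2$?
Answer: $-55512$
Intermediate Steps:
$v{\left(X,P \right)} = 6$ ($v{\left(X,P \right)} = - 3 \left(0 - 2\right) = \left(-3\right) \left(-2\right) = 6$)
$d = -7$ ($d = 5 - \left(\left(6 + 4\right) + 2\right) = 5 - \left(10 + 2\right) = 5 - 12 = -7$)
$Y{\left(r \right)} = -7$
$G{\left(t,W \right)} = -144 + 78 W + 276 t$ ($G{\left(t,W \right)} = 3 \left(\left(92 t + 26 W\right) - 48\right) = 3 \left(\left(26 W + 92 t\right) - 48\right) = 3 \left(-48 + 26 W + 92 t\right) = -144 + 78 W + 276 t$)
$v{\left(0,2 \right)} G{\left(Y{\left(10 \right)},-92 \right)} = 6 \left(-144 + 78 \left(-92\right) + 276 \left(-7\right)\right) = 6 \left(-144 - 7176 - 1932\right) = 6 \left(-9252\right) = -55512$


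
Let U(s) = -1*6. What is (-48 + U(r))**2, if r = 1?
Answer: 2916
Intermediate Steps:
U(s) = -6
(-48 + U(r))**2 = (-48 - 6)**2 = (-54)**2 = 2916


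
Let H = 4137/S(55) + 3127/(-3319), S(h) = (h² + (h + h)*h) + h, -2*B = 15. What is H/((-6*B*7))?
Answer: -14818807/9545278050 ≈ -0.0015525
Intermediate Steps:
B = -15/2 (B = -½*15 = -15/2 ≈ -7.5000)
S(h) = h + 3*h² (S(h) = (h² + (2*h)*h) + h = (h² + 2*h²) + h = 3*h² + h = h + 3*h²)
H = -14818807/30302470 (H = 4137/((55*(1 + 3*55))) + 3127/(-3319) = 4137/((55*(1 + 165))) + 3127*(-1/3319) = 4137/((55*166)) - 3127/3319 = 4137/9130 - 3127/3319 = -14818807/30302470 ≈ -0.48903)
H/((-6*B*7)) = -14818807/(30302470*(-6*(-15/2)*7)) = -14818807/(30302470*(45*7)) = -14818807/30302470/315 = -14818807/30302470*1/315 = -14818807/9545278050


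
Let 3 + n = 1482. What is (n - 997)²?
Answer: 232324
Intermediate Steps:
n = 1479 (n = -3 + 1482 = 1479)
(n - 997)² = (1479 - 997)² = 482² = 232324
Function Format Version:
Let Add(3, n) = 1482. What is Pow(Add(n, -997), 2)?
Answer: 232324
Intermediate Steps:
n = 1479 (n = Add(-3, 1482) = 1479)
Pow(Add(n, -997), 2) = Pow(Add(1479, -997), 2) = Pow(482, 2) = 232324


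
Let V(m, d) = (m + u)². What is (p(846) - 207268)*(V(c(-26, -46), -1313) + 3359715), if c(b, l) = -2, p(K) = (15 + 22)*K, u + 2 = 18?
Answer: -591230099026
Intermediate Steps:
u = 16 (u = -2 + 18 = 16)
p(K) = 37*K
V(m, d) = (16 + m)² (V(m, d) = (m + 16)² = (16 + m)²)
(p(846) - 207268)*(V(c(-26, -46), -1313) + 3359715) = (37*846 - 207268)*((16 - 2)² + 3359715) = (31302 - 207268)*(14² + 3359715) = -175966*(196 + 3359715) = -175966*3359911 = -591230099026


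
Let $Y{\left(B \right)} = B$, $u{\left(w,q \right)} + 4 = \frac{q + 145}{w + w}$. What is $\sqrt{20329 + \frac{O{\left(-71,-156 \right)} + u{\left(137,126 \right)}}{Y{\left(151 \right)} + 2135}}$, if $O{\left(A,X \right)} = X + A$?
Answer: $\frac{\sqrt{221546525463467}}{104394} \approx 142.58$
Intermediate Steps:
$u{\left(w,q \right)} = -4 + \frac{145 + q}{2 w}$ ($u{\left(w,q \right)} = -4 + \frac{q + 145}{w + w} = -4 + \frac{145 + q}{2 w}$)
$O{\left(A,X \right)} = A + X$
$\sqrt{20329 + \frac{O{\left(-71,-156 \right)} + u{\left(137,126 \right)}}{Y{\left(151 \right)} + 2135}} = \sqrt{20329 + \frac{\left(-71 - 156\right) + \frac{145 + 126 - 1096}{2 \cdot 137}}{151 + 2135}} = \sqrt{20329 + \frac{-227 + \frac{1}{2} \cdot \frac{1}{137} \left(145 + 126 - 1096\right)}{2286}} = \sqrt{20329 + \left(-227 + \frac{1}{2} \cdot \frac{1}{137} \left(-825\right)\right) \frac{1}{2286}} = \sqrt{20329 + \left(-227 - \frac{825}{274}\right) \frac{1}{2286}} = \sqrt{20329 - \frac{63023}{626364}} = \sqrt{\frac{12733290733}{626364}} = \frac{\sqrt{221546525463467}}{104394}$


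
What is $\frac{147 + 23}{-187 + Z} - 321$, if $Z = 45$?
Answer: $- \frac{22876}{71} \approx -322.2$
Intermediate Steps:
$\frac{147 + 23}{-187 + Z} - 321 = \frac{147 + 23}{-187 + 45} - 321 = \frac{170}{-142} - 321 = 170 \left(- \frac{1}{142}\right) - 321 = - \frac{85}{71} - 321 = - \frac{22876}{71}$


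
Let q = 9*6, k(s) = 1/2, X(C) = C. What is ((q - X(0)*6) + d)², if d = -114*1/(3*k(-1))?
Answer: 484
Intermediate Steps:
k(s) = ½
q = 54
d = -76 (d = -114/((-1*(-3))/2) = -114/((½)*3) = -114/3/2 = -114*⅔ = -76)
((q - X(0)*6) + d)² = ((54 - 0*6) - 76)² = ((54 - 1*0) - 76)² = ((54 + 0) - 76)² = (54 - 76)² = (-22)² = 484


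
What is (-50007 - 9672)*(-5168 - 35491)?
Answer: 2426488461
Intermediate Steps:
(-50007 - 9672)*(-5168 - 35491) = -59679*(-40659) = 2426488461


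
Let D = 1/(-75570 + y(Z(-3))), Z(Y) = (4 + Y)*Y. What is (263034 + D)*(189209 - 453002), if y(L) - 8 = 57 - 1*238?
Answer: -5255543787161973/75743 ≈ -6.9387e+10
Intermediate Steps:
Z(Y) = Y*(4 + Y)
y(L) = -173 (y(L) = 8 + (57 - 1*238) = 8 + (57 - 238) = 8 - 181 = -173)
D = -1/75743 (D = 1/(-75570 - 173) = 1/(-75743) = -1/75743 ≈ -1.3203e-5)
(263034 + D)*(189209 - 453002) = (263034 - 1/75743)*(189209 - 453002) = (19922984261/75743)*(-263793) = -5255543787161973/75743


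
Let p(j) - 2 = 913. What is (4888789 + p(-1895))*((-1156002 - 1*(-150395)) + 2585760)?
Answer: 7726480444712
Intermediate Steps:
p(j) = 915 (p(j) = 2 + 913 = 915)
(4888789 + p(-1895))*((-1156002 - 1*(-150395)) + 2585760) = (4888789 + 915)*((-1156002 - 1*(-150395)) + 2585760) = 4889704*((-1156002 + 150395) + 2585760) = 4889704*(-1005607 + 2585760) = 4889704*1580153 = 7726480444712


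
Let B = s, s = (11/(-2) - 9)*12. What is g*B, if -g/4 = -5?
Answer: -3480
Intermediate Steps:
g = 20 (g = -4*(-5) = 20)
s = -174 (s = (11*(-1/2) - 9)*12 = (-11/2 - 9)*12 = -29/2*12 = -174)
B = -174
g*B = 20*(-174) = -3480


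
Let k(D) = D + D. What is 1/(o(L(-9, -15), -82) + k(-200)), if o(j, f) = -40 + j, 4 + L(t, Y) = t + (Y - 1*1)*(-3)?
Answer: -1/405 ≈ -0.0024691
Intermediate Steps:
L(t, Y) = -1 + t - 3*Y (L(t, Y) = -4 + (t + (Y - 1*1)*(-3)) = -4 + (t + (Y - 1)*(-3)) = -4 + (t + (-1 + Y)*(-3)) = -4 + (t + (3 - 3*Y)) = -4 + (3 + t - 3*Y) = -1 + t - 3*Y)
k(D) = 2*D
1/(o(L(-9, -15), -82) + k(-200)) = 1/((-40 + (-1 - 9 - 3*(-15))) + 2*(-200)) = 1/((-40 + (-1 - 9 + 45)) - 400) = 1/((-40 + 35) - 400) = 1/(-5 - 400) = 1/(-405) = -1/405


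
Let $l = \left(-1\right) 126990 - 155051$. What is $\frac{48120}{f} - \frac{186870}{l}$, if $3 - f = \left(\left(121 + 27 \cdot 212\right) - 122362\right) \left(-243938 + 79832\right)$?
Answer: $\frac{1191051211852070}{1797648369336253} \approx 0.66256$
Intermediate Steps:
$l = -282041$ ($l = -126990 - 155051 = -282041$)
$f = -19121138799$ ($f = 3 - \left(\left(121 + 27 \cdot 212\right) - 122362\right) \left(-243938 + 79832\right) = 3 - \left(\left(121 + 5724\right) - 122362\right) \left(-164106\right) = 3 - \left(5845 - 122362\right) \left(-164106\right) = 3 - \left(-116517\right) \left(-164106\right) = 3 - 19121138802 = -19121138799$)
$\frac{48120}{f} - \frac{186870}{l} = \frac{48120}{-19121138799} - \frac{186870}{-282041} = 48120 \left(- \frac{1}{19121138799}\right) - - \frac{186870}{282041} = - \frac{16040}{6373712933} + \frac{186870}{282041} = \frac{1191051211852070}{1797648369336253}$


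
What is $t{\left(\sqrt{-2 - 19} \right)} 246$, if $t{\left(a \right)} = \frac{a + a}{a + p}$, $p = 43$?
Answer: $\frac{492 \sqrt{21}}{\sqrt{21} - 43 i} \approx 5.5251 + 51.844 i$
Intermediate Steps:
$t{\left(a \right)} = \frac{2 a}{43 + a}$ ($t{\left(a \right)} = \frac{a + a}{a + 43} = \frac{2 a}{43 + a}$)
$t{\left(\sqrt{-2 - 19} \right)} 246 = \frac{2 \sqrt{-2 - 19}}{43 + \sqrt{-2 - 19}} \cdot 246 = \frac{2 \sqrt{-21}}{43 + \sqrt{-21}} \cdot 246 = \frac{2 i \sqrt{21}}{43 + i \sqrt{21}} \cdot 246 = \frac{492 i \sqrt{21}}{43 + i \sqrt{21}}$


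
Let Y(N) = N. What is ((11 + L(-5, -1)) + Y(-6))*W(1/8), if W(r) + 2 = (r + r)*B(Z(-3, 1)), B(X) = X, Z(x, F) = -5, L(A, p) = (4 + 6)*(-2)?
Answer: 195/4 ≈ 48.750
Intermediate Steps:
L(A, p) = -20 (L(A, p) = 10*(-2) = -20)
W(r) = -2 - 10*r (W(r) = -2 + (r + r)*(-5) = -2 + (2*r)*(-5) = -2 - 10*r)
((11 + L(-5, -1)) + Y(-6))*W(1/8) = ((11 - 20) - 6)*(-2 - 10/8) = (-9 - 6)*(-2 - 10*⅛) = -15*(-2 - 5/4) = -15*(-13/4) = 195/4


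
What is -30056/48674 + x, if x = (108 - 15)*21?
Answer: 47515133/24337 ≈ 1952.4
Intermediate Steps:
x = 1953 (x = 93*21 = 1953)
-30056/48674 + x = -30056/48674 + 1953 = -30056*1/48674 + 1953 = -15028/24337 + 1953 = 47515133/24337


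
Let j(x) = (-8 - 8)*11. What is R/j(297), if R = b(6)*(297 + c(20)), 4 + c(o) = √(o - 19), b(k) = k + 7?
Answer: -1911/88 ≈ -21.716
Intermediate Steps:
j(x) = -176 (j(x) = -16*11 = -176)
b(k) = 7 + k
c(o) = -4 + √(-19 + o) (c(o) = -4 + √(o - 19) = -4 + √(-19 + o))
R = 3822 (R = (7 + 6)*(297 + (-4 + √(-19 + 20))) = 13*(297 + (-4 + √1)) = 13*(297 + (-4 + 1)) = 13*(297 - 3) = 13*294 = 3822)
R/j(297) = 3822/(-176) = 3822*(-1/176) = -1911/88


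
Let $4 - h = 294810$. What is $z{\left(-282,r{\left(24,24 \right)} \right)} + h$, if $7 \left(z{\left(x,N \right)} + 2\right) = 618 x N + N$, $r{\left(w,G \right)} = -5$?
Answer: $- \frac{1192281}{7} \approx -1.7033 \cdot 10^{5}$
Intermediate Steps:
$z{\left(x,N \right)} = -2 + \frac{N}{7} + \frac{618 N x}{7}$ ($z{\left(x,N \right)} = -2 + \frac{618 x N + N}{7} = -2 + \frac{618 N x + N}{7} = -2 + \frac{N + 618 N x}{7} = -2 + \left(\frac{N}{7} + \frac{618 N x}{7}\right) = -2 + \frac{N}{7} + \frac{618 N x}{7}$)
$h = -294806$ ($h = 4 - 294810 = -294806$)
$z{\left(-282,r{\left(24,24 \right)} \right)} + h = \left(-2 + \frac{1}{7} \left(-5\right) + \frac{618}{7} \left(-5\right) \left(-282\right)\right) - 294806 = \left(-2 - \frac{5}{7} + \frac{871380}{7}\right) - 294806 = \frac{871361}{7} - 294806 = - \frac{1192281}{7}$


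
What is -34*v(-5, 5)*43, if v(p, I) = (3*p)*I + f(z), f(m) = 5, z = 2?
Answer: 102340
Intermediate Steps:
v(p, I) = 5 + 3*I*p (v(p, I) = (3*p)*I + 5 = 3*I*p + 5 = 5 + 3*I*p)
-34*v(-5, 5)*43 = -34*(5 + 3*5*(-5))*43 = -34*(5 - 75)*43 = -34*(-70)*43 = 2380*43 = 102340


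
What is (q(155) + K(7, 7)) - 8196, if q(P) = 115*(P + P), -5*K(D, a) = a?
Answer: 137263/5 ≈ 27453.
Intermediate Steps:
K(D, a) = -a/5
q(P) = 230*P (q(P) = 115*(2*P) = 230*P)
(q(155) + K(7, 7)) - 8196 = (230*155 - 1/5*7) - 8196 = (35650 - 7/5) - 8196 = 178243/5 - 8196 = 137263/5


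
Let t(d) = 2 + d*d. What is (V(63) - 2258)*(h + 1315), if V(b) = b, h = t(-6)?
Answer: -2969835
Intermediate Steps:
t(d) = 2 + d²
h = 38 (h = 2 + (-6)² = 2 + 36 = 38)
(V(63) - 2258)*(h + 1315) = (63 - 2258)*(38 + 1315) = -2195*1353 = -2969835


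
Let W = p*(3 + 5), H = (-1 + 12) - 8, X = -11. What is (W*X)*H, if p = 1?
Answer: -264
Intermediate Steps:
H = 3 (H = 11 - 8 = 3)
W = 8 (W = 1*(3 + 5) = 1*8 = 8)
(W*X)*H = (8*(-11))*3 = -88*3 = -264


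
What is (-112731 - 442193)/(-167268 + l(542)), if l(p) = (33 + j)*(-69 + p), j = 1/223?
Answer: 30937013/8454871 ≈ 3.6591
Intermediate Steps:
j = 1/223 ≈ 0.0044843
l(p) = -507840/223 + 7360*p/223 (l(p) = (33 + 1/223)*(-69 + p) = 7360*(-69 + p)/223 = -507840/223 + 7360*p/223)
(-112731 - 442193)/(-167268 + l(542)) = (-112731 - 442193)/(-167268 + (-507840/223 + (7360/223)*542)) = -554924/(-167268 + (-507840/223 + 3989120/223)) = -554924/(-167268 + 3481280/223) = -554924/(-33819484/223) = -554924*(-223/33819484) = 30937013/8454871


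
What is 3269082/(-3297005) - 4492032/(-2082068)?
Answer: 2000950235646/1716147151585 ≈ 1.1660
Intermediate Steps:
3269082/(-3297005) - 4492032/(-2082068) = 3269082*(-1/3297005) - 4492032*(-1/2082068) = -3269082/3297005 + 1123008/520517 = 2000950235646/1716147151585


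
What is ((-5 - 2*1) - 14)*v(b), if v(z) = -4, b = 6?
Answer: 84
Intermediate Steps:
((-5 - 2*1) - 14)*v(b) = ((-5 - 2*1) - 14)*(-4) = ((-5 - 2) - 14)*(-4) = (-7 - 14)*(-4) = -21*(-4) = 84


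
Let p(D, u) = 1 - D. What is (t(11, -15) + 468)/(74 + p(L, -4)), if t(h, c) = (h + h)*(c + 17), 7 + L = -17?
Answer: 512/99 ≈ 5.1717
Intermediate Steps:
L = -24 (L = -7 - 17 = -24)
t(h, c) = 2*h*(17 + c) (t(h, c) = (2*h)*(17 + c) = 2*h*(17 + c))
(t(11, -15) + 468)/(74 + p(L, -4)) = (2*11*(17 - 15) + 468)/(74 + (1 - 1*(-24))) = (2*11*2 + 468)/(74 + (1 + 24)) = (44 + 468)/(74 + 25) = 512/99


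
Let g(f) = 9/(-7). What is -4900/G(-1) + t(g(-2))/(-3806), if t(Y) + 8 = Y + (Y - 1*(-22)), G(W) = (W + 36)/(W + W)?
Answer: 3729840/13321 ≈ 280.00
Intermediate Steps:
G(W) = (36 + W)/(2*W) (G(W) = (36 + W)/((2*W)) = (36 + W)*(1/(2*W)) = (36 + W)/(2*W))
g(f) = -9/7 (g(f) = 9*(-1/7) = -9/7)
t(Y) = 14 + 2*Y (t(Y) = -8 + (Y + (Y - 1*(-22))) = -8 + (Y + (Y + 22)) = -8 + (Y + (22 + Y)) = -8 + (22 + 2*Y) = 14 + 2*Y)
-4900/G(-1) + t(g(-2))/(-3806) = -4900*(-2/(36 - 1)) + (14 + 2*(-9/7))/(-3806) = -4900/((1/2)*(-1)*35) + (14 - 18/7)*(-1/3806) = -4900/(-35/2) + (80/7)*(-1/3806) = -4900*(-2/35) - 40/13321 = 280 - 40/13321 = 3729840/13321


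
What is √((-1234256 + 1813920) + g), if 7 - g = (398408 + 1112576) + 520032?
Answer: I*√1451345 ≈ 1204.7*I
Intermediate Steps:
g = -2031009 (g = 7 - ((398408 + 1112576) + 520032) = 7 - (1510984 + 520032) = 7 - 1*2031016 = 7 - 2031016 = -2031009)
√((-1234256 + 1813920) + g) = √((-1234256 + 1813920) - 2031009) = √(579664 - 2031009) = √(-1451345) = I*√1451345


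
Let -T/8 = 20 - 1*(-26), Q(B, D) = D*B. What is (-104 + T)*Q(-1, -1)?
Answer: -472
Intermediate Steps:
Q(B, D) = B*D
T = -368 (T = -8*(20 - 1*(-26)) = -8*(20 + 26) = -8*46 = -368)
(-104 + T)*Q(-1, -1) = (-104 - 368)*(-1*(-1)) = -472*1 = -472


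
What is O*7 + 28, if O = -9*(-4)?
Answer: 280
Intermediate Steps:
O = 36
O*7 + 28 = 36*7 + 28 = 252 + 28 = 280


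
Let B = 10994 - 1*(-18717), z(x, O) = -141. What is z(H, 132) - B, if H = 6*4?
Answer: -29852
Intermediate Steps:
H = 24
B = 29711 (B = 10994 + 18717 = 29711)
z(H, 132) - B = -141 - 1*29711 = -141 - 29711 = -29852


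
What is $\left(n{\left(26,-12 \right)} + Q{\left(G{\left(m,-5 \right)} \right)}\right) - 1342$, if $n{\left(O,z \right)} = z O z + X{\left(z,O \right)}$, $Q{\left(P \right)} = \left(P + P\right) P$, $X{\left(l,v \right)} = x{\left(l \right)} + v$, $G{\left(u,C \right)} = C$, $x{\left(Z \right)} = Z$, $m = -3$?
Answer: $2466$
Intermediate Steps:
$X{\left(l,v \right)} = l + v$
$Q{\left(P \right)} = 2 P^{2}$ ($Q{\left(P \right)} = 2 P P = 2 P^{2}$)
$n{\left(O,z \right)} = O + z + O z^{2}$ ($n{\left(O,z \right)} = z O z + \left(z + O\right) = O z z + \left(O + z\right) = O z^{2} + \left(O + z\right) = O + z + O z^{2}$)
$\left(n{\left(26,-12 \right)} + Q{\left(G{\left(m,-5 \right)} \right)}\right) - 1342 = \left(\left(26 - 12 + 26 \left(-12\right)^{2}\right) + 2 \left(-5\right)^{2}\right) - 1342 = \left(\left(26 - 12 + 26 \cdot 144\right) + 2 \cdot 25\right) - 1342 = \left(\left(26 - 12 + 3744\right) + 50\right) - 1342 = \left(3758 + 50\right) - 1342 = 3808 - 1342 = 2466$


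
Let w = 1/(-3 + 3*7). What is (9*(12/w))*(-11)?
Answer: -21384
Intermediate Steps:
w = 1/18 (w = 1/(-3 + 21) = 1/18 ≈ 0.055556)
(9*(12/w))*(-11) = (9*(12/(1/18)))*(-11) = (9*(12*18))*(-11) = (9*216)*(-11) = 1944*(-11) = -21384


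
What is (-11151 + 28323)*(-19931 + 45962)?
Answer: 447004332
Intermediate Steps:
(-11151 + 28323)*(-19931 + 45962) = 17172*26031 = 447004332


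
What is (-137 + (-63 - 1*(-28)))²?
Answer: 29584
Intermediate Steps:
(-137 + (-63 - 1*(-28)))² = (-137 + (-63 + 28))² = (-137 - 35)² = (-172)² = 29584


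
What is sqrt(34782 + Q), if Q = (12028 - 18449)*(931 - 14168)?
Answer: sqrt(85029559) ≈ 9221.1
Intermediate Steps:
Q = 84994777 (Q = -6421*(-13237) = 84994777)
sqrt(34782 + Q) = sqrt(34782 + 84994777) = sqrt(85029559)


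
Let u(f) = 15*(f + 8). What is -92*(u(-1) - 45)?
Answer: -5520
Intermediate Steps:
u(f) = 120 + 15*f (u(f) = 15*(8 + f) = 120 + 15*f)
-92*(u(-1) - 45) = -92*((120 + 15*(-1)) - 45) = -92*((120 - 15) - 45) = -92*(105 - 45) = -92*60 = -5520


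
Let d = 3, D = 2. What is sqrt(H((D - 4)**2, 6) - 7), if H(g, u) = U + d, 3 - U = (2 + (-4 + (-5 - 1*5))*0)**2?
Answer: I*sqrt(5) ≈ 2.2361*I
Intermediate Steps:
U = -1 (U = 3 - (2 + (-4 + (-5 - 1*5))*0)**2 = 3 - (2 + (-4 + (-5 - 5))*0)**2 = 3 - (2 + (-4 - 10)*0)**2 = 3 - (2 - 14*0)**2 = 3 - (2 + 0)**2 = 3 - 1*2**2 = 3 - 1*4 = 3 - 4 = -1)
H(g, u) = 2 (H(g, u) = -1 + 3 = 2)
sqrt(H((D - 4)**2, 6) - 7) = sqrt(2 - 7) = sqrt(-5) = I*sqrt(5)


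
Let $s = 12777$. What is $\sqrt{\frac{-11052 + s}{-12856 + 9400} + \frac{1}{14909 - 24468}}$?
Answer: $\frac{i \sqrt{868617166}}{41712} \approx 0.70657 i$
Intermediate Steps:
$\sqrt{\frac{-11052 + s}{-12856 + 9400} + \frac{1}{14909 - 24468}} = \sqrt{\frac{-11052 + 12777}{-12856 + 9400} + \frac{1}{14909 - 24468}} = \sqrt{\frac{1725}{-3456} + \frac{1}{-9559}} = \sqrt{1725 \left(- \frac{1}{3456}\right) - \frac{1}{9559}} = \sqrt{- \frac{575}{1152} - \frac{1}{9559}} = \sqrt{- \frac{5497577}{11011968}} = \frac{i \sqrt{868617166}}{41712}$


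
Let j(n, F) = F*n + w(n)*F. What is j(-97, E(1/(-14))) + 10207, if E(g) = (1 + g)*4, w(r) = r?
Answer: 66405/7 ≈ 9486.4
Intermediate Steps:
E(g) = 4 + 4*g
j(n, F) = 2*F*n (j(n, F) = F*n + n*F = F*n + F*n = 2*F*n)
j(-97, E(1/(-14))) + 10207 = 2*(4 + 4/(-14))*(-97) + 10207 = 2*(4 + 4*(-1/14))*(-97) + 10207 = 2*(4 - 2/7)*(-97) + 10207 = 2*(26/7)*(-97) + 10207 = -5044/7 + 10207 = 66405/7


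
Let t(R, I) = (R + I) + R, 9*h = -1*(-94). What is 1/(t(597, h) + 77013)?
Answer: 9/703957 ≈ 1.2785e-5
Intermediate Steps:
h = 94/9 (h = (-1*(-94))/9 = (⅑)*94 = 94/9 ≈ 10.444)
t(R, I) = I + 2*R (t(R, I) = (I + R) + R = I + 2*R)
1/(t(597, h) + 77013) = 1/((94/9 + 2*597) + 77013) = 1/((94/9 + 1194) + 77013) = 1/(10840/9 + 77013) = 1/(703957/9) = 9/703957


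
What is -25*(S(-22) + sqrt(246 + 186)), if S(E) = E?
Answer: 550 - 300*sqrt(3) ≈ 30.385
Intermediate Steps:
-25*(S(-22) + sqrt(246 + 186)) = -25*(-22 + sqrt(246 + 186)) = -25*(-22 + sqrt(432)) = -25*(-22 + 12*sqrt(3)) = 550 - 300*sqrt(3)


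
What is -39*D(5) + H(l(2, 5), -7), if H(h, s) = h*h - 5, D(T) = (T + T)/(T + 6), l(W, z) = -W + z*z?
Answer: 5374/11 ≈ 488.55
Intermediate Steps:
l(W, z) = z**2 - W (l(W, z) = -W + z**2 = z**2 - W)
D(T) = 2*T/(6 + T) (D(T) = (2*T)/(6 + T) = 2*T/(6 + T))
H(h, s) = -5 + h**2 (H(h, s) = h**2 - 5 = -5 + h**2)
-39*D(5) + H(l(2, 5), -7) = -78*5/(6 + 5) + (-5 + (5**2 - 1*2)**2) = -78*5/11 + (-5 + (25 - 2)**2) = -78*5/11 + (-5 + 23**2) = -39*10/11 + (-5 + 529) = -390/11 + 524 = 5374/11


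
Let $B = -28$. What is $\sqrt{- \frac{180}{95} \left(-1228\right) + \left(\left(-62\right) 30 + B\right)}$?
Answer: $\frac{4 \sqrt{9899}}{19} \approx 20.946$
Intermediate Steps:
$\sqrt{- \frac{180}{95} \left(-1228\right) + \left(\left(-62\right) 30 + B\right)} = \sqrt{- \frac{180}{95} \left(-1228\right) - 1888} = \sqrt{\left(-180\right) \frac{1}{95} \left(-1228\right) - 1888} = \sqrt{\left(- \frac{36}{19}\right) \left(-1228\right) - 1888} = \sqrt{\frac{44208}{19} - 1888} = \sqrt{\frac{8336}{19}} = \frac{4 \sqrt{9899}}{19}$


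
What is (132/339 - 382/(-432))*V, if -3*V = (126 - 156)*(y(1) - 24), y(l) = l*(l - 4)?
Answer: -155435/452 ≈ -343.88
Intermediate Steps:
y(l) = l*(-4 + l)
V = -270 (V = -(126 - 156)*(1*(-4 + 1) - 24)/3 = -(-10)*(1*(-3) - 24) = -(-10)*(-3 - 24) = -(-10)*(-27) = -⅓*810 = -270)
(132/339 - 382/(-432))*V = (132/339 - 382/(-432))*(-270) = (132*(1/339) - 382*(-1/432))*(-270) = (44/113 + 191/216)*(-270) = (31087/24408)*(-270) = -155435/452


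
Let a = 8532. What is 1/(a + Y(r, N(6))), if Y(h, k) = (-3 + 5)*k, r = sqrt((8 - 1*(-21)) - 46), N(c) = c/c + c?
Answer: 1/8546 ≈ 0.00011701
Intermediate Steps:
N(c) = 1 + c
r = I*sqrt(17) (r = sqrt((8 + 21) - 46) = sqrt(29 - 46) = sqrt(-17) = I*sqrt(17) ≈ 4.1231*I)
Y(h, k) = 2*k
1/(a + Y(r, N(6))) = 1/(8532 + 2*(1 + 6)) = 1/(8532 + 2*7) = 1/(8532 + 14) = 1/8546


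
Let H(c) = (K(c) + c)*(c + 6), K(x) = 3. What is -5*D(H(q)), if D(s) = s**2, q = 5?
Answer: -38720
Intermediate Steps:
H(c) = (3 + c)*(6 + c) (H(c) = (3 + c)*(c + 6) = (3 + c)*(6 + c))
-5*D(H(q)) = -5*(18 + 5**2 + 9*5)**2 = -5*(18 + 25 + 45)**2 = -5*88**2 = -5*7744 = -38720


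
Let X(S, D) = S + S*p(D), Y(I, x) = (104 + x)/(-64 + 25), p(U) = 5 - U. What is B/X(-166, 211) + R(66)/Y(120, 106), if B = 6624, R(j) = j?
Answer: -1436703/119105 ≈ -12.062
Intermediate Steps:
Y(I, x) = -8/3 - x/39 (Y(I, x) = (104 + x)/(-39) = (104 + x)*(-1/39) = -8/3 - x/39)
X(S, D) = S + S*(5 - D)
B/X(-166, 211) + R(66)/Y(120, 106) = 6624/((-166*(6 - 1*211))) + 66/(-8/3 - 1/39*106) = 6624/((-166*(6 - 211))) + 66/(-8/3 - 106/39) = 6624/((-166*(-205))) + 66/(-70/13) = 6624/34030 + 66*(-13/70) = 6624*(1/34030) - 429/35 = 3312/17015 - 429/35 = -1436703/119105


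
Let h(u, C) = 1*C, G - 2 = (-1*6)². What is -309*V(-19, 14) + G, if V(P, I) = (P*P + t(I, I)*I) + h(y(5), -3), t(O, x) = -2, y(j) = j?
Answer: -101932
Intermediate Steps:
G = 38 (G = 2 + (-1*6)² = 2 + (-6)² = 2 + 36 = 38)
h(u, C) = C
V(P, I) = -3 + P² - 2*I (V(P, I) = (P*P - 2*I) - 3 = (P² - 2*I) - 3 = -3 + P² - 2*I)
-309*V(-19, 14) + G = -309*(-3 + (-19)² - 2*14) + 38 = -309*(-3 + 361 - 28) + 38 = -309*330 + 38 = -101970 + 38 = -101932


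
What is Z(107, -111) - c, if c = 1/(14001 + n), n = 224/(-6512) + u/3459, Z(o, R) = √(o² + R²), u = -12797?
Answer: -1407813/19705533008 + √23770 ≈ 154.18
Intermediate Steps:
Z(o, R) = √(R² + o²)
n = -5256805/1407813 (n = 224/(-6512) - 12797/3459 = 224*(-1/6512) - 12797*1/3459 = -14/407 - 12797/3459 = -5256805/1407813 ≈ -3.7340)
c = 1407813/19705533008 (c = 1/(14001 - 5256805/1407813) = 1/(19705533008/1407813) = 1407813/19705533008 ≈ 7.1443e-5)
Z(107, -111) - c = √((-111)² + 107²) - 1*1407813/19705533008 = √(12321 + 11449) - 1407813/19705533008 = √23770 - 1407813/19705533008 = -1407813/19705533008 + √23770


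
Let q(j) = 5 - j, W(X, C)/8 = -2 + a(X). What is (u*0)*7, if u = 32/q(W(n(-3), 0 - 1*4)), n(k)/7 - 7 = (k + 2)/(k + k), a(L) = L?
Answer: 0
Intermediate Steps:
n(k) = 49 + 7*(2 + k)/(2*k) (n(k) = 49 + 7*((k + 2)/(k + k)) = 49 + 7*((2 + k)/((2*k))) = 49 + 7*((2 + k)*(1/(2*k))) = 49 + 7*((2 + k)/(2*k)) = 49 + 7*(2 + k)/(2*k))
W(X, C) = -16 + 8*X (W(X, C) = 8*(-2 + X) = -16 + 8*X)
u = -96/1141 (u = 32/(5 - (-16 + 8*(105/2 + 7/(-3)))) = 32/(5 - (-16 + 8*(105/2 + 7*(-⅓)))) = 32/(5 - (-16 + 8*(105/2 - 7/3))) = 32/(5 - (-16 + 8*(301/6))) = 32/(5 - (-16 + 1204/3)) = 32/(5 - 1*1156/3) = 32/(5 - 1156/3) = 32/(-1141/3) = 32*(-3/1141) = -96/1141 ≈ -0.084137)
(u*0)*7 = -96/1141*0*7 = 0*7 = 0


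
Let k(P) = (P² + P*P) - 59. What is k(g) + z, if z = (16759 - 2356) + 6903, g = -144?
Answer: 62719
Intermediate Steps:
k(P) = -59 + 2*P² (k(P) = (P² + P²) - 59 = 2*P² - 59 = -59 + 2*P²)
z = 21306 (z = 14403 + 6903 = 21306)
k(g) + z = (-59 + 2*(-144)²) + 21306 = (-59 + 2*20736) + 21306 = (-59 + 41472) + 21306 = 41413 + 21306 = 62719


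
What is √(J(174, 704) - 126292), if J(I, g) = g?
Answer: 2*I*√31397 ≈ 354.38*I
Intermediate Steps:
√(J(174, 704) - 126292) = √(704 - 126292) = √(-125588) = 2*I*√31397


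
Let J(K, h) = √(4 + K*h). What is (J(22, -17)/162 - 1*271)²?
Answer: (43902 - I*√370)²/26244 ≈ 73441.0 - 64.355*I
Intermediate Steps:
(J(22, -17)/162 - 1*271)² = (√(4 + 22*(-17))/162 - 1*271)² = (√(4 - 374)*(1/162) - 271)² = (√(-370)*(1/162) - 271)² = ((I*√370)*(1/162) - 271)² = (I*√370/162 - 271)² = (-271 + I*√370/162)²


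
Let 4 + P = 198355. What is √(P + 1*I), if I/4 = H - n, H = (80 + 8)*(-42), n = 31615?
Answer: √57107 ≈ 238.97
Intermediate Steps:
P = 198351 (P = -4 + 198355 = 198351)
H = -3696 (H = 88*(-42) = -3696)
I = -141244 (I = 4*(-3696 - 1*31615) = 4*(-3696 - 31615) = 4*(-35311) = -141244)
√(P + 1*I) = √(198351 + 1*(-141244)) = √(198351 - 141244) = √57107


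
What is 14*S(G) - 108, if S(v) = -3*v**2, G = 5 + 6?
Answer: -5190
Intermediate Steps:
G = 11
14*S(G) - 108 = 14*(-3*11**2) - 108 = 14*(-3*121) - 108 = 14*(-363) - 108 = -5082 - 108 = -5190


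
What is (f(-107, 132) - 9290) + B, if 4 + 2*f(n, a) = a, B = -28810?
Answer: -38036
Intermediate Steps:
f(n, a) = -2 + a/2
(f(-107, 132) - 9290) + B = ((-2 + (½)*132) - 9290) - 28810 = ((-2 + 66) - 9290) - 28810 = (64 - 9290) - 28810 = -9226 - 28810 = -38036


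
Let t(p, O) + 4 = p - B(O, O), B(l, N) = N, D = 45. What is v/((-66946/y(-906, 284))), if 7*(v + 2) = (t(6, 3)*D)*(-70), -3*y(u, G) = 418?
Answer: 8512/9129 ≈ 0.93241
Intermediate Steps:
t(p, O) = -4 + p - O (t(p, O) = -4 + (p - O) = -4 + p - O)
y(u, G) = -418/3 (y(u, G) = -⅓*418 = -418/3)
v = 448 (v = -2 + (((-4 + 6 - 1*3)*45)*(-70))/7 = -2 + (((-4 + 6 - 3)*45)*(-70))/7 = -2 + (-1*45*(-70))/7 = -2 + (-45*(-70))/7 = -2 + (⅐)*3150 = -2 + 450 = 448)
v/((-66946/y(-906, 284))) = 448/((-66946/(-418/3))) = 448/((-66946*(-3)/418)) = 448/((-1*(-9129/19))) = 448/(9129/19) = 448*(19/9129) = 8512/9129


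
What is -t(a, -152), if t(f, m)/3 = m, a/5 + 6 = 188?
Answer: 456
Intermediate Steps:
a = 910 (a = -30 + 5*188 = -30 + 940 = 910)
t(f, m) = 3*m
-t(a, -152) = -3*(-152) = -1*(-456) = 456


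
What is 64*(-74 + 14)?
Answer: -3840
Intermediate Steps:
64*(-74 + 14) = 64*(-60) = -3840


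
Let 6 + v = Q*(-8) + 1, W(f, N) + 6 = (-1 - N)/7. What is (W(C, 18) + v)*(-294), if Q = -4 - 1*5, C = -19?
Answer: -17136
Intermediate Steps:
W(f, N) = -43/7 - N/7 (W(f, N) = -6 + (-1 - N)/7 = -6 + (-1 - N)*(⅐) = -6 + (-⅐ - N/7) = -43/7 - N/7)
Q = -9 (Q = -4 - 5 = -9)
v = 67 (v = -6 + (-9*(-8) + 1) = -6 + (72 + 1) = -6 + 73 = 67)
(W(C, 18) + v)*(-294) = ((-43/7 - ⅐*18) + 67)*(-294) = ((-43/7 - 18/7) + 67)*(-294) = (-61/7 + 67)*(-294) = (408/7)*(-294) = -17136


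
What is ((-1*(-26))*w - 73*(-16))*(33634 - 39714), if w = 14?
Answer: -9314560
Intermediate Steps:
((-1*(-26))*w - 73*(-16))*(33634 - 39714) = (-1*(-26)*14 - 73*(-16))*(33634 - 39714) = (26*14 + 1168)*(-6080) = (364 + 1168)*(-6080) = 1532*(-6080) = -9314560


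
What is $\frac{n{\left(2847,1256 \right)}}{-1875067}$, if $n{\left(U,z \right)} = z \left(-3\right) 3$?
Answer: $\frac{11304}{1875067} \approx 0.0060286$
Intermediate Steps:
$n{\left(U,z \right)} = - 9 z$ ($n{\left(U,z \right)} = - 3 z 3 = - 9 z$)
$\frac{n{\left(2847,1256 \right)}}{-1875067} = \frac{\left(-9\right) 1256}{-1875067} = \left(-11304\right) \left(- \frac{1}{1875067}\right) = \frac{11304}{1875067}$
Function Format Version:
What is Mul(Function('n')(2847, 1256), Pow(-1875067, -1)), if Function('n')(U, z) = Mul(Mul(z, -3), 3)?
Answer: Rational(11304, 1875067) ≈ 0.0060286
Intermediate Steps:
Function('n')(U, z) = Mul(-9, z) (Function('n')(U, z) = Mul(Mul(-3, z), 3) = Mul(-9, z))
Mul(Function('n')(2847, 1256), Pow(-1875067, -1)) = Mul(Mul(-9, 1256), Pow(-1875067, -1)) = Mul(-11304, Rational(-1, 1875067)) = Rational(11304, 1875067)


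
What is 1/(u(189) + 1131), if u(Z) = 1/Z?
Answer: 189/213760 ≈ 0.00088417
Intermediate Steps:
1/(u(189) + 1131) = 1/(1/189 + 1131) = 1/(213760/189) = 189/213760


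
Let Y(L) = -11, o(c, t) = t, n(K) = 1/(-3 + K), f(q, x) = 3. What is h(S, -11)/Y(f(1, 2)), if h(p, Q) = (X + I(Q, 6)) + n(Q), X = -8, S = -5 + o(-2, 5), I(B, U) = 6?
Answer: 29/154 ≈ 0.18831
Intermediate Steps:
S = 0 (S = -5 + 5 = 0)
h(p, Q) = -2 + 1/(-3 + Q) (h(p, Q) = (-8 + 6) + 1/(-3 + Q) = -2 + 1/(-3 + Q))
h(S, -11)/Y(f(1, 2)) = ((7 - 2*(-11))/(-3 - 11))/(-11) = ((7 + 22)/(-14))*(-1/11) = -1/14*29*(-1/11) = -29/14*(-1/11) = 29/154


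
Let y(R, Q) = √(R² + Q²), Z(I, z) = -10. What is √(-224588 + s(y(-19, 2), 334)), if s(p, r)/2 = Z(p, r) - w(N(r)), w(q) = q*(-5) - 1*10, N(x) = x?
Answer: 8*I*√3457 ≈ 470.37*I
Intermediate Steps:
w(q) = -10 - 5*q (w(q) = -5*q - 10 = -10 - 5*q)
y(R, Q) = √(Q² + R²)
s(p, r) = 10*r (s(p, r) = 2*(-10 - (-10 - 5*r)) = 2*(-10 + (10 + 5*r)) = 2*(5*r) = 10*r)
√(-224588 + s(y(-19, 2), 334)) = √(-224588 + 10*334) = √(-224588 + 3340) = √(-221248) = 8*I*√3457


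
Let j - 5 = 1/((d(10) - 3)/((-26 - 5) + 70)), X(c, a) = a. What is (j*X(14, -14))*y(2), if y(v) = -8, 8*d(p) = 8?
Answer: -1624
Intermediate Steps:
d(p) = 1 (d(p) = (⅛)*8 = 1)
j = -29/2 (j = 5 + 1/((1 - 3)/((-26 - 5) + 70)) = 5 + 1/(-2/(-31 + 70)) = 5 + 1/(-2/39) = 5 - 39/2 = -29/2 ≈ -14.500)
(j*X(14, -14))*y(2) = -29/2*(-14)*(-8) = 203*(-8) = -1624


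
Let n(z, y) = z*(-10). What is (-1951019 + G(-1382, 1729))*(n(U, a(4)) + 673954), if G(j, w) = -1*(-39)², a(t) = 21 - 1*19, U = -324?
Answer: -1322248372760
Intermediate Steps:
a(t) = 2 (a(t) = 21 - 19 = 2)
n(z, y) = -10*z
G(j, w) = -1521 (G(j, w) = -1*1521 = -1521)
(-1951019 + G(-1382, 1729))*(n(U, a(4)) + 673954) = (-1951019 - 1521)*(-10*(-324) + 673954) = -1952540*(3240 + 673954) = -1952540*677194 = -1322248372760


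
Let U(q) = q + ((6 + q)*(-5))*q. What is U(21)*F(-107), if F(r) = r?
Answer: 301098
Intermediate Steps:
U(q) = q + q*(-30 - 5*q) (U(q) = q + (-30 - 5*q)*q = q + q*(-30 - 5*q))
U(21)*F(-107) = -1*21*(29 + 5*21)*(-107) = -1*21*(29 + 105)*(-107) = -1*21*134*(-107) = -2814*(-107) = 301098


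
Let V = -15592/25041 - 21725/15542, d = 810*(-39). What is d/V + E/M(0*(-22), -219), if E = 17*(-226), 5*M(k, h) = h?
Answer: 2707584649087310/172209902991 ≈ 15723.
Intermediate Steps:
M(k, h) = h/5
E = -3842
d = -31590
V = -786346589/389187222 (V = -15592*1/25041 - 21725*1/15542 = -15592/25041 - 21725/15542 = -786346589/389187222 ≈ -2.0205)
d/V + E/M(0*(-22), -219) = -31590/(-786346589/389187222) - 3842/((⅕)*(-219)) = -31590*(-389187222/786346589) - 3842/(-219/5) = 12294424342980/786346589 - 3842*(-5/219) = 12294424342980/786346589 + 19210/219 = 2707584649087310/172209902991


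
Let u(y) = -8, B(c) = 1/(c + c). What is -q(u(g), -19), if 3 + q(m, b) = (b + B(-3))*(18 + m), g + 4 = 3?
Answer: 584/3 ≈ 194.67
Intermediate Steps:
g = -1 (g = -4 + 3 = -1)
B(c) = 1/(2*c)
q(m, b) = -3 + (18 + m)*(-⅙ + b) (q(m, b) = -3 + (b + (½)/(-3))*(18 + m) = -3 + (b + (½)*(-⅓))*(18 + m) = -3 + (b - ⅙)*(18 + m) = -3 + (-⅙ + b)*(18 + m) = -3 + (18 + m)*(-⅙ + b))
-q(u(g), -19) = -(-6 + 18*(-19) - ⅙*(-8) - 19*(-8)) = -(-6 - 342 + 4/3 + 152) = -1*(-584/3) = 584/3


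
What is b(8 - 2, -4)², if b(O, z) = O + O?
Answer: 144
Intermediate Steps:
b(O, z) = 2*O
b(8 - 2, -4)² = (2*(8 - 2))² = (2*6)² = 12² = 144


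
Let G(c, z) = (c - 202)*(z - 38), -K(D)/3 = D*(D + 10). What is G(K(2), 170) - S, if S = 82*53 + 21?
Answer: -40535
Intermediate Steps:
K(D) = -3*D*(10 + D) (K(D) = -3*D*(D + 10) = -3*D*(10 + D))
G(c, z) = (-202 + c)*(-38 + z)
S = 4367 (S = 4346 + 21 = 4367)
G(K(2), 170) - S = (7676 - 202*170 - (-114)*2*(10 + 2) - 3*2*(10 + 2)*170) - 1*4367 = (7676 - 34340 - (-114)*2*12 - 3*2*12*170) - 4367 = (7676 - 34340 - 38*(-72) - 72*170) - 4367 = (7676 - 34340 + 2736 - 12240) - 4367 = -36168 - 4367 = -40535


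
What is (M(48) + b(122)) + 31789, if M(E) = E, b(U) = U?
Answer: 31959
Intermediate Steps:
(M(48) + b(122)) + 31789 = (48 + 122) + 31789 = 170 + 31789 = 31959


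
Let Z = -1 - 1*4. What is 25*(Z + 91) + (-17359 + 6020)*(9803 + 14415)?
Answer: -274605752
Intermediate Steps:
Z = -5 (Z = -1 - 4 = -5)
25*(Z + 91) + (-17359 + 6020)*(9803 + 14415) = 25*(-5 + 91) + (-17359 + 6020)*(9803 + 14415) = 25*86 - 11339*24218 = 2150 - 274607902 = -274605752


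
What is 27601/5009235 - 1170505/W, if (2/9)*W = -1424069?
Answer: 575258132551/3057212690235 ≈ 0.18816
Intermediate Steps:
W = -12816621/2 (W = (9/2)*(-1424069) = -12816621/2 ≈ -6.4083e+6)
27601/5009235 - 1170505/W = 27601/5009235 - 1170505/(-12816621/2) = 27601*(1/5009235) - 1170505*(-2/12816621) = 3943/715605 + 2341010/12816621 = 575258132551/3057212690235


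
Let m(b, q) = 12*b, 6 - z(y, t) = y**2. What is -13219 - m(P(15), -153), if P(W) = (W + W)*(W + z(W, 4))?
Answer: 60221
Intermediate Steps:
z(y, t) = 6 - y**2
P(W) = 2*W*(6 + W - W**2) (P(W) = (W + W)*(W + (6 - W**2)) = (2*W)*(6 + W - W**2) = 2*W*(6 + W - W**2))
-13219 - m(P(15), -153) = -13219 - 12*2*15*(6 + 15 - 1*15**2) = -13219 - 12*2*15*(6 + 15 - 1*225) = -13219 - 12*2*15*(6 + 15 - 225) = -13219 - 12*2*15*(-204) = -13219 - 12*(-6120) = -13219 - 1*(-73440) = -13219 + 73440 = 60221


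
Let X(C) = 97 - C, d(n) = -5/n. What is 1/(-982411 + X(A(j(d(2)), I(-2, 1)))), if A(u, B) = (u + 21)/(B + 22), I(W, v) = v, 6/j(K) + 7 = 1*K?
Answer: -437/429271605 ≈ -1.0180e-6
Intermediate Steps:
j(K) = 6/(-7 + K) (j(K) = 6/(-7 + 1*K) = 6/(-7 + K))
A(u, B) = (21 + u)/(22 + B)
1/(-982411 + X(A(j(d(2)), I(-2, 1)))) = 1/(-982411 + (97 - (21 + 6/(-7 - 5/2))/(22 + 1))) = 1/(-982411 + (97 - (21 + 6/(-7 - 5*½))/23)) = 1/(-982411 + (97 - (21 + 6/(-7 - 5/2))/23)) = 1/(-982411 + (97 - (21 + 6/(-19/2))/23)) = 1/(-982411 + (97 - (21 + 6*(-2/19))/23)) = 1/(-982411 + (97 - (21 - 12/19)/23)) = 1/(-982411 + (97 - 387/(23*19))) = 1/(-982411 + (97 - 1*387/437)) = 1/(-982411 + (97 - 387/437)) = 1/(-982411 + 42002/437) = 1/(-429271605/437) = -437/429271605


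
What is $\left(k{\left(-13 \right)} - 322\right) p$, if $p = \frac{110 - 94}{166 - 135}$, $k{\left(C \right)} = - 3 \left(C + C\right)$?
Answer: $- \frac{3904}{31} \approx -125.94$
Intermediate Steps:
$k{\left(C \right)} = - 6 C$ ($k{\left(C \right)} = - 3 \cdot 2 C = - 6 C$)
$p = \frac{16}{31} \approx 0.51613$
$\left(k{\left(-13 \right)} - 322\right) p = \left(\left(-6\right) \left(-13\right) - 322\right) \frac{16}{31} = \left(78 - 322\right) \frac{16}{31} = \left(-244\right) \frac{16}{31} = - \frac{3904}{31}$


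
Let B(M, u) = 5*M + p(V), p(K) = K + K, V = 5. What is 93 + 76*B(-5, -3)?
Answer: -1047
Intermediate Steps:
p(K) = 2*K
B(M, u) = 10 + 5*M (B(M, u) = 5*M + 2*5 = 5*M + 10 = 10 + 5*M)
93 + 76*B(-5, -3) = 93 + 76*(10 + 5*(-5)) = 93 + 76*(10 - 25) = 93 + 76*(-15) = 93 - 1140 = -1047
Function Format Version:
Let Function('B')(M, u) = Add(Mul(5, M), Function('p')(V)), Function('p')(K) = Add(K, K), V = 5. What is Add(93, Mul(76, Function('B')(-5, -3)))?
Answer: -1047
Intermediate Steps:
Function('p')(K) = Mul(2, K)
Function('B')(M, u) = Add(10, Mul(5, M)) (Function('B')(M, u) = Add(Mul(5, M), Mul(2, 5)) = Add(Mul(5, M), 10) = Add(10, Mul(5, M)))
Add(93, Mul(76, Function('B')(-5, -3))) = Add(93, Mul(76, Add(10, Mul(5, -5)))) = Add(93, Mul(76, Add(10, -25))) = Add(93, Mul(76, -15)) = Add(93, -1140) = -1047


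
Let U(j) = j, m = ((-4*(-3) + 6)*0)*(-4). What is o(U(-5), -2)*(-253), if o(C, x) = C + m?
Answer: 1265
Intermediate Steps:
m = 0 (m = ((12 + 6)*0)*(-4) = (18*0)*(-4) = 0*(-4) = 0)
o(C, x) = C (o(C, x) = C + 0 = C)
o(U(-5), -2)*(-253) = -5*(-253) = 1265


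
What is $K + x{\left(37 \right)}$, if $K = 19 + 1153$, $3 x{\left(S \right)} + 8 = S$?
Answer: $\frac{3545}{3} \approx 1181.7$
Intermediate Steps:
$x{\left(S \right)} = - \frac{8}{3} + \frac{S}{3}$
$K = 1172$
$K + x{\left(37 \right)} = 1172 + \left(- \frac{8}{3} + \frac{1}{3} \cdot 37\right) = 1172 + \left(- \frac{8}{3} + \frac{37}{3}\right) = 1172 + \frac{29}{3} = \frac{3545}{3}$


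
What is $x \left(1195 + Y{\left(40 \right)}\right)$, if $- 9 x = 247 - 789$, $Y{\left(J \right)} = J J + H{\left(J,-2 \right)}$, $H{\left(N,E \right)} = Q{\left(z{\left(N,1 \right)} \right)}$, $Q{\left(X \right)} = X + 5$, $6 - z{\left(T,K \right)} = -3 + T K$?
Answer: $\frac{500266}{3} \approx 1.6676 \cdot 10^{5}$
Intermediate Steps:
$z{\left(T,K \right)} = 9 - K T$ ($z{\left(T,K \right)} = 6 - \left(-3 + T K\right) = 6 - \left(-3 + K T\right) = 9 - K T$)
$Q{\left(X \right)} = 5 + X$
$H{\left(N,E \right)} = 14 - N$ ($H{\left(N,E \right)} = 5 + \left(9 - 1 N\right) = 5 - \left(-9 + N\right) = 14 - N$)
$Y{\left(J \right)} = 14 + J^{2} - J$ ($Y{\left(J \right)} = J J - \left(-14 + J\right) = J^{2} - \left(-14 + J\right) = 14 + J^{2} - J$)
$x = \frac{542}{9}$ ($x = - \frac{247 - 789}{9} = \left(- \frac{1}{9}\right) \left(-542\right) = \frac{542}{9} \approx 60.222$)
$x \left(1195 + Y{\left(40 \right)}\right) = \frac{542 \left(1195 + \left(14 + 40^{2} - 40\right)\right)}{9} = \frac{542 \left(1195 + \left(14 + 1600 - 40\right)\right)}{9} = \frac{542 \left(1195 + 1574\right)}{9} = \frac{542}{9} \cdot 2769 = \frac{500266}{3}$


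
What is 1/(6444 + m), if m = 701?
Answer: 1/7145 ≈ 0.00013996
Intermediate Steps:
1/(6444 + m) = 1/(6444 + 701) = 1/7145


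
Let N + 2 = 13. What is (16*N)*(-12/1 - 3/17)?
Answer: -36432/17 ≈ -2143.1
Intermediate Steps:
N = 11 (N = -2 + 13 = 11)
(16*N)*(-12/1 - 3/17) = (16*11)*(-12/1 - 3/17) = 176*(-12*1 - 3*1/17) = 176*(-12 - 3/17) = 176*(-207/17) = -36432/17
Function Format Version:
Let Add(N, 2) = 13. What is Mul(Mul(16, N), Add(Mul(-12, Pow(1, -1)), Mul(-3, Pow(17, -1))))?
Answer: Rational(-36432, 17) ≈ -2143.1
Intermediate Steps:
N = 11 (N = Add(-2, 13) = 11)
Mul(Mul(16, N), Add(Mul(-12, Pow(1, -1)), Mul(-3, Pow(17, -1)))) = Mul(Mul(16, 11), Add(Mul(-12, Pow(1, -1)), Mul(-3, Pow(17, -1)))) = Mul(176, Add(Mul(-12, 1), Mul(-3, Rational(1, 17)))) = Mul(176, Add(-12, Rational(-3, 17))) = Mul(176, Rational(-207, 17)) = Rational(-36432, 17)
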